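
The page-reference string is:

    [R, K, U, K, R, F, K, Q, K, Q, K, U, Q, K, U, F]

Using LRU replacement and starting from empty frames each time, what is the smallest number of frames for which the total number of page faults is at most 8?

f=1: 16 faults
f=2: 12 faults
f=3: 7 faults
f=4: 6 faults
f=5: 5 faults
Smallest f with faults ≤ 8 is 3.

3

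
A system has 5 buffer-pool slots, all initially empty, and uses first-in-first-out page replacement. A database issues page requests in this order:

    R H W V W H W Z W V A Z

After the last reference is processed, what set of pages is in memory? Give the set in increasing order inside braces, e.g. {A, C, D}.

R → fault, frames {R}
H → fault, frames {R,H}
W → fault, frames {R,H,W}
V → fault, frames {R,H,W,V}
W → hit
H → hit
W → hit
Z → fault, frames {R,H,W,V,Z}
W → hit
V → hit
A → fault, evict R, frames {H,W,V,Z,A}
Z → hit

{A, H, V, W, Z}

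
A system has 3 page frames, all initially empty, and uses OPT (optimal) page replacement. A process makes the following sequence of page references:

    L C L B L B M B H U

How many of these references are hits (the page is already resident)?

4

L -> fault, frames (L)
C -> fault, frames (L C)
L -> hit
B -> fault, frames (L C B)
L -> hit
B -> hit
M -> fault, evict C, frames (L B M)
B -> hit
H -> fault, evict M, frames (L B H)
U -> fault, evict H, frames (L B U)
Hits: 4.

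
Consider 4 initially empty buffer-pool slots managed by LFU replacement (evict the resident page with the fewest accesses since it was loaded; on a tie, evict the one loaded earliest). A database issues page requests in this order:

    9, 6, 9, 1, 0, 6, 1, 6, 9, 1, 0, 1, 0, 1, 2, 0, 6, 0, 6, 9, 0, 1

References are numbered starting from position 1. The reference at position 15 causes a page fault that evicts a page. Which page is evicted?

9

pos 1: 9 → fault, frames {9}
pos 2: 6 → fault, frames {9,6}
pos 3: 9 → hit
pos 4: 1 → fault, frames {9,6,1}
pos 5: 0 → fault, frames {9,6,1,0}
pos 6: 6 → hit
pos 7: 1 → hit
pos 8: 6 → hit
pos 9: 9 → hit
pos 10: 1 → hit
pos 11: 0 → hit
pos 12: 1 → hit
pos 13: 0 → hit
pos 14: 1 → hit
pos 15: 2 → fault, evict 9, frames {6,1,0,2}
At position 15, page 9 is evicted.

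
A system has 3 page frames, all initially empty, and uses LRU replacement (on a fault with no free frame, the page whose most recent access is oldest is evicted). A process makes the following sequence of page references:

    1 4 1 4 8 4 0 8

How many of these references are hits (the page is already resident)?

1 → fault, frames {1}
4 → fault, frames {1,4}
1 → hit
4 → hit
8 → fault, frames {1,4,8}
4 → hit
0 → fault, evict 1, frames {8,4,0}
8 → hit
Hits: 4.

4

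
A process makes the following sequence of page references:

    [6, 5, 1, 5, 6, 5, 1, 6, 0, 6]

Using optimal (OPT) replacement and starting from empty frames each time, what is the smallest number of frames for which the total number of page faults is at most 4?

3

f=1: 10 faults
f=2: 6 faults
f=3: 4 faults
f=4: 4 faults
Smallest f with faults ≤ 4 is 3.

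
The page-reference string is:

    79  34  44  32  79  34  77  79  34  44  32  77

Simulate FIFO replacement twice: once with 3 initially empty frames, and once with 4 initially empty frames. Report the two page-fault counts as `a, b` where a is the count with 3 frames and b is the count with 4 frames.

9, 10

3 frames: F F F F F F F . . F F . → 9 faults.
4 frames: F F F F . . F F F F F F → 10 faults.
10 > 9: adding a frame increased faults — Belady's anomaly.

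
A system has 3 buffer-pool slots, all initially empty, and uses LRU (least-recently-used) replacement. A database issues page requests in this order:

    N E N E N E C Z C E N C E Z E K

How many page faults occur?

N → fault, frames (N)
E → fault, frames (N E)
N → hit
E → hit
N → hit
E → hit
C → fault, frames (N E C)
Z → fault, evict N, frames (E C Z)
C → hit
E → hit
N → fault, evict Z, frames (C E N)
C → hit
E → hit
Z → fault, evict N, frames (C E Z)
E → hit
K → fault, evict C, frames (Z E K)
Page faults: 7.

7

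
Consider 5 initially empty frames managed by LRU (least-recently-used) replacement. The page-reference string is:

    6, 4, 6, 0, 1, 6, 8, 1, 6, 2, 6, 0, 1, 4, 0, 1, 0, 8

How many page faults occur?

6 -> miss, frames {6}
4 -> miss, frames {6,4}
6 -> hit
0 -> miss, frames {4,6,0}
1 -> miss, frames {4,6,0,1}
6 -> hit
8 -> miss, frames {4,0,1,6,8}
1 -> hit
6 -> hit
2 -> miss, evict 4, frames {0,8,1,6,2}
6 -> hit
0 -> hit
1 -> hit
4 -> miss, evict 8, frames {2,6,0,1,4}
0 -> hit
1 -> hit
0 -> hit
8 -> miss, evict 2, frames {6,4,1,0,8}
Page faults: 8.

8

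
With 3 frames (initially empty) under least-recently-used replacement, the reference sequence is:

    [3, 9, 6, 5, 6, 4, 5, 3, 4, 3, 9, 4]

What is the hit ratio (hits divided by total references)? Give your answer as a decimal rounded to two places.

3: miss, frames (3)
9: miss, frames (3 9)
6: miss, frames (3 9 6)
5: miss, evict 3, frames (9 6 5)
6: hit
4: miss, evict 9, frames (5 6 4)
5: hit
3: miss, evict 6, frames (4 5 3)
4: hit
3: hit
9: miss, evict 5, frames (4 3 9)
4: hit
Hits: 5 of 12 references → 5/12 = 0.4167.

0.42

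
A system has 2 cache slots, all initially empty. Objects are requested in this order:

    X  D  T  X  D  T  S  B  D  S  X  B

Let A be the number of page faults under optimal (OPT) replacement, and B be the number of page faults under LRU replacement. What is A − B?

-4

Under OPT: F F F . F . F F . F F . → 8 faults.
Under LRU: F F F F F F F F F F F F → 12 faults.
A − B = 8 − 12 = -4.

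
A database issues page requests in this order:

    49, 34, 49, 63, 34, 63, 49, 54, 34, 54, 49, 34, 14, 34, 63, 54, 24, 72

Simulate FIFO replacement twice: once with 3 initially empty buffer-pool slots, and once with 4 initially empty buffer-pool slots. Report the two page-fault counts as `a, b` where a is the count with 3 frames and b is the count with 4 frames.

11, 7

3 frames: F F . F . . . F . . F F F . F F F F → 11 faults.
4 frames: F F . F . . . F . . . . F . . . F F → 7 faults.
7 < 11: adding a frame reduced faults, as is typical.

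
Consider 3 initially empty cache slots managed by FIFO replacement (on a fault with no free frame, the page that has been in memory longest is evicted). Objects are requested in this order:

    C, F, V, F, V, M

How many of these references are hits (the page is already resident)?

2

C: fault, frames {C}
F: fault, frames {C,F}
V: fault, frames {C,F,V}
F: hit
V: hit
M: fault, evict C, frames {F,V,M}
Hits: 2.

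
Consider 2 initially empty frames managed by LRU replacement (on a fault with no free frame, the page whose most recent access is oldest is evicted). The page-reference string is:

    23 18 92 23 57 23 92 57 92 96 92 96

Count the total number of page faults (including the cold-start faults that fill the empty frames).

8

23 -> fault, frames (23)
18 -> fault, frames (23 18)
92 -> fault, evict 23, frames (18 92)
23 -> fault, evict 18, frames (92 23)
57 -> fault, evict 92, frames (23 57)
23 -> hit
92 -> fault, evict 57, frames (23 92)
57 -> fault, evict 23, frames (92 57)
92 -> hit
96 -> fault, evict 57, frames (92 96)
92 -> hit
96 -> hit
Page faults: 8.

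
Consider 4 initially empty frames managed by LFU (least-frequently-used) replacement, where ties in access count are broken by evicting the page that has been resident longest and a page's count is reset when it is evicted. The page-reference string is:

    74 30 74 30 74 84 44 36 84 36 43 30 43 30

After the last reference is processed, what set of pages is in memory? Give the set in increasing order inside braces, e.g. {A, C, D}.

{30, 36, 43, 74}

74: fault, frames [74]
30: fault, frames [74, 30]
74: hit
30: hit
74: hit
84: fault, frames [74, 30, 84]
44: fault, frames [74, 30, 84, 44]
36: fault, evict 84, frames [74, 30, 44, 36]
84: fault, evict 44, frames [74, 30, 36, 84]
36: hit
43: fault, evict 84, frames [74, 30, 36, 43]
30: hit
43: hit
30: hit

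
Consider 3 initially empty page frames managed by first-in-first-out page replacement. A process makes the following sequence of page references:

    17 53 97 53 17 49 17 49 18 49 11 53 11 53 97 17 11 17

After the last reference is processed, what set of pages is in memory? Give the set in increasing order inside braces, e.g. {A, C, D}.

17 -> fault, frames (17)
53 -> fault, frames (17 53)
97 -> fault, frames (17 53 97)
53 -> hit
17 -> hit
49 -> fault, evict 17, frames (53 97 49)
17 -> fault, evict 53, frames (97 49 17)
49 -> hit
18 -> fault, evict 97, frames (49 17 18)
49 -> hit
11 -> fault, evict 49, frames (17 18 11)
53 -> fault, evict 17, frames (18 11 53)
11 -> hit
53 -> hit
97 -> fault, evict 18, frames (11 53 97)
17 -> fault, evict 11, frames (53 97 17)
11 -> fault, evict 53, frames (97 17 11)
17 -> hit

{11, 17, 97}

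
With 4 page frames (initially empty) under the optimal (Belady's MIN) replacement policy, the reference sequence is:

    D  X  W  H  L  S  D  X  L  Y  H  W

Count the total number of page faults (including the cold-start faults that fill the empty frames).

D -> fault, frames [D]
X -> fault, frames [D, X]
W -> fault, frames [D, X, W]
H -> fault, frames [D, X, W, H]
L -> fault, evict W, frames [D, X, H, L]
S -> fault, evict H, frames [D, X, L, S]
D -> hit
X -> hit
L -> hit
Y -> fault, evict S, frames [D, X, L, Y]
H -> fault, evict Y, frames [D, X, L, H]
W -> fault, evict H, frames [D, X, L, W]
Page faults: 9.

9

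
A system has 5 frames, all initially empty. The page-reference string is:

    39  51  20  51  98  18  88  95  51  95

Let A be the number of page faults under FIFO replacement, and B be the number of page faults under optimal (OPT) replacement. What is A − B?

Under FIFO: F F F . F F F F F . → 8 faults.
Under OPT: F F F . F F F F . . → 7 faults.
A − B = 8 − 7 = 1.

1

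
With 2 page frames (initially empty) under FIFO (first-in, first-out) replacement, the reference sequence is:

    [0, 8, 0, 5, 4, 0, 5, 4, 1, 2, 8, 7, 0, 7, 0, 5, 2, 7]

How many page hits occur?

3

0: fault, frames {0}
8: fault, frames {0,8}
0: hit
5: fault, evict 0, frames {8,5}
4: fault, evict 8, frames {5,4}
0: fault, evict 5, frames {4,0}
5: fault, evict 4, frames {0,5}
4: fault, evict 0, frames {5,4}
1: fault, evict 5, frames {4,1}
2: fault, evict 4, frames {1,2}
8: fault, evict 1, frames {2,8}
7: fault, evict 2, frames {8,7}
0: fault, evict 8, frames {7,0}
7: hit
0: hit
5: fault, evict 7, frames {0,5}
2: fault, evict 0, frames {5,2}
7: fault, evict 5, frames {2,7}
Hits: 3.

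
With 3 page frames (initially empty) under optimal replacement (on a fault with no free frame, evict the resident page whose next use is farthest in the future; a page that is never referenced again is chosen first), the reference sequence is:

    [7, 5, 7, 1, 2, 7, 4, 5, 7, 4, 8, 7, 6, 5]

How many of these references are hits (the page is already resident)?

7

7 -> miss, frames {7}
5 -> miss, frames {7,5}
7 -> hit
1 -> miss, frames {7,5,1}
2 -> miss, evict 1, frames {7,5,2}
7 -> hit
4 -> miss, evict 2, frames {7,5,4}
5 -> hit
7 -> hit
4 -> hit
8 -> miss, evict 4, frames {7,5,8}
7 -> hit
6 -> miss, evict 8, frames {7,5,6}
5 -> hit
Hits: 7.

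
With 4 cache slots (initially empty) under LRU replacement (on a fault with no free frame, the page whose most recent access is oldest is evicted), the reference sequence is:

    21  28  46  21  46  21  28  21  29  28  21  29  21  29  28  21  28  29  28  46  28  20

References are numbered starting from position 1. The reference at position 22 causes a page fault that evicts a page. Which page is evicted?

21

pos 1: 21 → fault, frames [21]
pos 2: 28 → fault, frames [21, 28]
pos 3: 46 → fault, frames [21, 28, 46]
pos 4: 21 → hit
pos 5: 46 → hit
pos 6: 21 → hit
pos 7: 28 → hit
pos 8: 21 → hit
pos 9: 29 → fault, frames [46, 28, 21, 29]
pos 10: 28 → hit
pos 11: 21 → hit
pos 12: 29 → hit
pos 13: 21 → hit
pos 14: 29 → hit
pos 15: 28 → hit
pos 16: 21 → hit
pos 17: 28 → hit
pos 18: 29 → hit
pos 19: 28 → hit
pos 20: 46 → hit
pos 21: 28 → hit
pos 22: 20 → fault, evict 21, frames [29, 46, 28, 20]
At position 22, page 21 is evicted.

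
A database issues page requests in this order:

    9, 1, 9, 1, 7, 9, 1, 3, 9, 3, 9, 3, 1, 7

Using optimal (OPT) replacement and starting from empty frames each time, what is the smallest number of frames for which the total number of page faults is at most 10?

2

f=1: 14 faults
f=2: 7 faults
f=3: 5 faults
f=4: 4 faults
Smallest f with faults ≤ 10 is 2.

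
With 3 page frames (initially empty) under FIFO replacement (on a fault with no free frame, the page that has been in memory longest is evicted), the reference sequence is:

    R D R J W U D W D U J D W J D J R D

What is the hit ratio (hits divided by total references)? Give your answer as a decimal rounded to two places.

0.44

R -> fault, frames {R}
D -> fault, frames {R,D}
R -> hit
J -> fault, frames {R,D,J}
W -> fault, evict R, frames {D,J,W}
U -> fault, evict D, frames {J,W,U}
D -> fault, evict J, frames {W,U,D}
W -> hit
D -> hit
U -> hit
J -> fault, evict W, frames {U,D,J}
D -> hit
W -> fault, evict U, frames {D,J,W}
J -> hit
D -> hit
J -> hit
R -> fault, evict D, frames {J,W,R}
D -> fault, evict J, frames {W,R,D}
Hits: 8 of 18 references → 8/18 = 0.4444.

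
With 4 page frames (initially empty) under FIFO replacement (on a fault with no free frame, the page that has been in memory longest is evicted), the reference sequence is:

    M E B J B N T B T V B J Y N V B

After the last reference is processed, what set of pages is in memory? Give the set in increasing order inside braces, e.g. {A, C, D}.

M -> fault, frames (M)
E -> fault, frames (M E)
B -> fault, frames (M E B)
J -> fault, frames (M E B J)
B -> hit
N -> fault, evict M, frames (E B J N)
T -> fault, evict E, frames (B J N T)
B -> hit
T -> hit
V -> fault, evict B, frames (J N T V)
B -> fault, evict J, frames (N T V B)
J -> fault, evict N, frames (T V B J)
Y -> fault, evict T, frames (V B J Y)
N -> fault, evict V, frames (B J Y N)
V -> fault, evict B, frames (J Y N V)
B -> fault, evict J, frames (Y N V B)

{B, N, V, Y}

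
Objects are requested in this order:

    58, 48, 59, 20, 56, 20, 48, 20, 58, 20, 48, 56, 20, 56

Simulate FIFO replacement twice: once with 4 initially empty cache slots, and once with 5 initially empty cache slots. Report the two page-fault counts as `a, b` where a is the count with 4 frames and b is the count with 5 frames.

7, 5

4 frames: F F F F F . . . F . F . . . → 7 faults.
5 frames: F F F F F . . . . . . . . . → 5 faults.
5 < 7: adding a frame reduced faults, as is typical.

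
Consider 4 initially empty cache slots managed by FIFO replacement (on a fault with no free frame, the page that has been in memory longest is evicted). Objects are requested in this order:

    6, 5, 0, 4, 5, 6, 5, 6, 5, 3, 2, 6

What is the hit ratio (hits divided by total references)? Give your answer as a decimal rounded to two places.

0.42

6: fault, frames [6]
5: fault, frames [6, 5]
0: fault, frames [6, 5, 0]
4: fault, frames [6, 5, 0, 4]
5: hit
6: hit
5: hit
6: hit
5: hit
3: fault, evict 6, frames [5, 0, 4, 3]
2: fault, evict 5, frames [0, 4, 3, 2]
6: fault, evict 0, frames [4, 3, 2, 6]
Hits: 5 of 12 references → 5/12 = 0.4167.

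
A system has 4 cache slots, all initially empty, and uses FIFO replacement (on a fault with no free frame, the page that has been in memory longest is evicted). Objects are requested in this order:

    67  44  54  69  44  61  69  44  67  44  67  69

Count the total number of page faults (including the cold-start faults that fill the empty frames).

7

67: miss, frames {67}
44: miss, frames {67,44}
54: miss, frames {67,44,54}
69: miss, frames {67,44,54,69}
44: hit
61: miss, evict 67, frames {44,54,69,61}
69: hit
44: hit
67: miss, evict 44, frames {54,69,61,67}
44: miss, evict 54, frames {69,61,67,44}
67: hit
69: hit
Page faults: 7.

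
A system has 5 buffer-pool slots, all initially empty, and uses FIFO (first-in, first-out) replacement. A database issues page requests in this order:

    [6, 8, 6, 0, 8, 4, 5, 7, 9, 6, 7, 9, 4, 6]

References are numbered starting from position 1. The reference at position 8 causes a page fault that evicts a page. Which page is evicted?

pos 1: 6 -> miss, frames (6)
pos 2: 8 -> miss, frames (6 8)
pos 3: 6 -> hit
pos 4: 0 -> miss, frames (6 8 0)
pos 5: 8 -> hit
pos 6: 4 -> miss, frames (6 8 0 4)
pos 7: 5 -> miss, frames (6 8 0 4 5)
pos 8: 7 -> miss, evict 6, frames (8 0 4 5 7)
At position 8, page 6 is evicted.

6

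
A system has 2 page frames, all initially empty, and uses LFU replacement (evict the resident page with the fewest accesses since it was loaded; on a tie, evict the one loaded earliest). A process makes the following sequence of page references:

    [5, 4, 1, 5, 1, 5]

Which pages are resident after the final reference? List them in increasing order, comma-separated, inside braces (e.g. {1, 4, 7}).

5 → miss, frames {5}
4 → miss, frames {5,4}
1 → miss, evict 5, frames {4,1}
5 → miss, evict 4, frames {1,5}
1 → hit
5 → hit

{1, 5}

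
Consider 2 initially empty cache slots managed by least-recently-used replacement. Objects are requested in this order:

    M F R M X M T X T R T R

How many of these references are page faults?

M: fault, frames [M]
F: fault, frames [M, F]
R: fault, evict M, frames [F, R]
M: fault, evict F, frames [R, M]
X: fault, evict R, frames [M, X]
M: hit
T: fault, evict X, frames [M, T]
X: fault, evict M, frames [T, X]
T: hit
R: fault, evict X, frames [T, R]
T: hit
R: hit
Page faults: 8.

8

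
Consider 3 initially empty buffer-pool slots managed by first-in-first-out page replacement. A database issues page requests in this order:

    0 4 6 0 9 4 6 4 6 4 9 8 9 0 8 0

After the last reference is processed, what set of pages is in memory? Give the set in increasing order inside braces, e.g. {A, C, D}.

0 → fault, frames (0)
4 → fault, frames (0 4)
6 → fault, frames (0 4 6)
0 → hit
9 → fault, evict 0, frames (4 6 9)
4 → hit
6 → hit
4 → hit
6 → hit
4 → hit
9 → hit
8 → fault, evict 4, frames (6 9 8)
9 → hit
0 → fault, evict 6, frames (9 8 0)
8 → hit
0 → hit

{0, 8, 9}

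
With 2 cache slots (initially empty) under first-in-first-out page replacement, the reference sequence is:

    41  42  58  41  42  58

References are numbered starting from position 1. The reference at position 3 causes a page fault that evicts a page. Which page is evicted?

41

pos 1: 41 -> miss, frames (41)
pos 2: 42 -> miss, frames (41 42)
pos 3: 58 -> miss, evict 41, frames (42 58)
At position 3, page 41 is evicted.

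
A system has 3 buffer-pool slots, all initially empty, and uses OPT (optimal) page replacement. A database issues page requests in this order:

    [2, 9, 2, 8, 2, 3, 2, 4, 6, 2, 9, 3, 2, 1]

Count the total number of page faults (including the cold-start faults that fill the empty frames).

8

2 -> fault, frames (2)
9 -> fault, frames (2 9)
2 -> hit
8 -> fault, frames (2 9 8)
2 -> hit
3 -> fault, evict 8, frames (2 9 3)
2 -> hit
4 -> fault, evict 3, frames (2 9 4)
6 -> fault, evict 4, frames (2 9 6)
2 -> hit
9 -> hit
3 -> fault, evict 6, frames (2 9 3)
2 -> hit
1 -> fault, evict 3, frames (2 9 1)
Page faults: 8.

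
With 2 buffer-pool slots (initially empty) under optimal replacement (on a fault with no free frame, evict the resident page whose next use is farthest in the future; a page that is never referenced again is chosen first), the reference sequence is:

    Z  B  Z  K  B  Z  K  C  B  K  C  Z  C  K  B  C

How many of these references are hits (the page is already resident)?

Z -> fault, frames {Z}
B -> fault, frames {Z,B}
Z -> hit
K -> fault, evict Z, frames {B,K}
B -> hit
Z -> fault, evict B, frames {K,Z}
K -> hit
C -> fault, evict Z, frames {K,C}
B -> fault, evict C, frames {K,B}
K -> hit
C -> fault, evict B, frames {K,C}
Z -> fault, evict K, frames {C,Z}
C -> hit
K -> fault, evict Z, frames {C,K}
B -> fault, evict K, frames {C,B}
C -> hit
Hits: 6.

6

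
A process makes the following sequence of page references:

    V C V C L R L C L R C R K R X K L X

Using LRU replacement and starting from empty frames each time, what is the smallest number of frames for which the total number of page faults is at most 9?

3

f=1: 18 faults
f=2: 12 faults
f=3: 7 faults
f=4: 7 faults
f=5: 6 faults
f=6: 6 faults
Smallest f with faults ≤ 9 is 3.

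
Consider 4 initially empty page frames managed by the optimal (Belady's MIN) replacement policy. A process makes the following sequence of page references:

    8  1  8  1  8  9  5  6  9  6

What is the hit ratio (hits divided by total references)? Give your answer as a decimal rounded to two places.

8 → miss, frames (8)
1 → miss, frames (8 1)
8 → hit
1 → hit
8 → hit
9 → miss, frames (8 1 9)
5 → miss, frames (8 1 9 5)
6 → miss, evict 5, frames (8 1 9 6)
9 → hit
6 → hit
Hits: 5 of 10 references → 5/10 = 0.5000.

0.50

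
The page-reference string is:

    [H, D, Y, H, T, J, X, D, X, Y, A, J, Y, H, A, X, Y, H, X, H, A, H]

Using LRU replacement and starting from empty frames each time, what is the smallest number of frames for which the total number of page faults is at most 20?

2

f=1: 22 faults
f=2: 19 faults
f=3: 16 faults
f=4: 12 faults
f=5: 10 faults
f=6: 8 faults
f=7: 7 faults
Smallest f with faults ≤ 20 is 2.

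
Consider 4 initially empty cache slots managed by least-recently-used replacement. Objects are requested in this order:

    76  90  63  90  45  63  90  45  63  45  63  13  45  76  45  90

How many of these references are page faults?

7

76 -> miss, frames (76)
90 -> miss, frames (76 90)
63 -> miss, frames (76 90 63)
90 -> hit
45 -> miss, frames (76 63 90 45)
63 -> hit
90 -> hit
45 -> hit
63 -> hit
45 -> hit
63 -> hit
13 -> miss, evict 76, frames (90 45 63 13)
45 -> hit
76 -> miss, evict 90, frames (63 13 45 76)
45 -> hit
90 -> miss, evict 63, frames (13 76 45 90)
Page faults: 7.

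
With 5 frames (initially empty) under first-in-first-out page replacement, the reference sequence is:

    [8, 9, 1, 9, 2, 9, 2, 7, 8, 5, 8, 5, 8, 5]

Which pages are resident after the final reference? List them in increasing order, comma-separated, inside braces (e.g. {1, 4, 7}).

{1, 2, 5, 7, 8}

8 -> fault, frames [8]
9 -> fault, frames [8, 9]
1 -> fault, frames [8, 9, 1]
9 -> hit
2 -> fault, frames [8, 9, 1, 2]
9 -> hit
2 -> hit
7 -> fault, frames [8, 9, 1, 2, 7]
8 -> hit
5 -> fault, evict 8, frames [9, 1, 2, 7, 5]
8 -> fault, evict 9, frames [1, 2, 7, 5, 8]
5 -> hit
8 -> hit
5 -> hit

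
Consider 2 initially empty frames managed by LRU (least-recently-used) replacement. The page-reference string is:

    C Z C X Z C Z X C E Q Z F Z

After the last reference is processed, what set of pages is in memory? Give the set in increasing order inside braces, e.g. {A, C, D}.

{F, Z}

C → miss, frames [C]
Z → miss, frames [C, Z]
C → hit
X → miss, evict Z, frames [C, X]
Z → miss, evict C, frames [X, Z]
C → miss, evict X, frames [Z, C]
Z → hit
X → miss, evict C, frames [Z, X]
C → miss, evict Z, frames [X, C]
E → miss, evict X, frames [C, E]
Q → miss, evict C, frames [E, Q]
Z → miss, evict E, frames [Q, Z]
F → miss, evict Q, frames [Z, F]
Z → hit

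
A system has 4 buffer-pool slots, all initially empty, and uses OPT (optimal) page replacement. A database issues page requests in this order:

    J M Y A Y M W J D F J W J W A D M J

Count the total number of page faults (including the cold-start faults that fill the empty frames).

9

J: miss, frames (J)
M: miss, frames (J M)
Y: miss, frames (J M Y)
A: miss, frames (J M Y A)
Y: hit
M: hit
W: miss, evict Y, frames (J M A W)
J: hit
D: miss, evict M, frames (J A W D)
F: miss, evict D, frames (J A W F)
J: hit
W: hit
J: hit
W: hit
A: hit
D: miss, evict F, frames (J A W D)
M: miss, evict D, frames (J A W M)
J: hit
Page faults: 9.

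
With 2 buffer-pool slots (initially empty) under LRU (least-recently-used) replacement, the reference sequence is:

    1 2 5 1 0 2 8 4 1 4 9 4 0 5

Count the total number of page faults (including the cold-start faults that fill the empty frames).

12

1: fault, frames (1)
2: fault, frames (1 2)
5: fault, evict 1, frames (2 5)
1: fault, evict 2, frames (5 1)
0: fault, evict 5, frames (1 0)
2: fault, evict 1, frames (0 2)
8: fault, evict 0, frames (2 8)
4: fault, evict 2, frames (8 4)
1: fault, evict 8, frames (4 1)
4: hit
9: fault, evict 1, frames (4 9)
4: hit
0: fault, evict 9, frames (4 0)
5: fault, evict 4, frames (0 5)
Page faults: 12.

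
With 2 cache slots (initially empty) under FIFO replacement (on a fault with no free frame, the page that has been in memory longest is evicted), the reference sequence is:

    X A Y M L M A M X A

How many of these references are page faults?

9

X → fault, frames {X}
A → fault, frames {X,A}
Y → fault, evict X, frames {A,Y}
M → fault, evict A, frames {Y,M}
L → fault, evict Y, frames {M,L}
M → hit
A → fault, evict M, frames {L,A}
M → fault, evict L, frames {A,M}
X → fault, evict A, frames {M,X}
A → fault, evict M, frames {X,A}
Page faults: 9.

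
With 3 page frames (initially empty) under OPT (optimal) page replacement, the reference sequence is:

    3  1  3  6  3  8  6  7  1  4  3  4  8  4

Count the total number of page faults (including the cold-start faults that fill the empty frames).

7

3 -> miss, frames {3}
1 -> miss, frames {3,1}
3 -> hit
6 -> miss, frames {3,1,6}
3 -> hit
8 -> miss, evict 3, frames {1,6,8}
6 -> hit
7 -> miss, evict 6, frames {1,8,7}
1 -> hit
4 -> miss, evict 7, frames {1,8,4}
3 -> miss, evict 1, frames {8,4,3}
4 -> hit
8 -> hit
4 -> hit
Page faults: 7.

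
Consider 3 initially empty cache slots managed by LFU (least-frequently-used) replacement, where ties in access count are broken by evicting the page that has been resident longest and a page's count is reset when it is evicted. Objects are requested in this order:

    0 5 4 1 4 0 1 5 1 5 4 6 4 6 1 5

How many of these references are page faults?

0 → miss, frames [0]
5 → miss, frames [0, 5]
4 → miss, frames [0, 5, 4]
1 → miss, evict 0, frames [5, 4, 1]
4 → hit
0 → miss, evict 5, frames [4, 1, 0]
1 → hit
5 → miss, evict 0, frames [4, 1, 5]
1 → hit
5 → hit
4 → hit
6 → miss, evict 5, frames [4, 1, 6]
4 → hit
6 → hit
1 → hit
5 → miss, evict 6, frames [4, 1, 5]
Page faults: 8.

8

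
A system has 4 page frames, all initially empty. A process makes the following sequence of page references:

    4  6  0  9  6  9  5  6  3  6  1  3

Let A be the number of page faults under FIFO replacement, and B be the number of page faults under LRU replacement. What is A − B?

1

Under FIFO: F F F F . . F . F F F . → 8 faults.
Under LRU: F F F F . . F . F . F . → 7 faults.
A − B = 8 − 7 = 1.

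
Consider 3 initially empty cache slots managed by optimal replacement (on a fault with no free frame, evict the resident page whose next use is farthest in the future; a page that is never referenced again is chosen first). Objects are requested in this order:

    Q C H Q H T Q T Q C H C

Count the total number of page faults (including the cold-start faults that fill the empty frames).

5

Q → fault, frames (Q)
C → fault, frames (Q C)
H → fault, frames (Q C H)
Q → hit
H → hit
T → fault, evict H, frames (Q C T)
Q → hit
T → hit
Q → hit
C → hit
H → fault, evict T, frames (Q C H)
C → hit
Page faults: 5.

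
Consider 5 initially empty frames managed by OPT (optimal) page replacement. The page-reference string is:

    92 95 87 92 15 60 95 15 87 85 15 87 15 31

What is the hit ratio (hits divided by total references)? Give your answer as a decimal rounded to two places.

0.50

92 -> fault, frames (92)
95 -> fault, frames (92 95)
87 -> fault, frames (92 95 87)
92 -> hit
15 -> fault, frames (92 95 87 15)
60 -> fault, frames (92 95 87 15 60)
95 -> hit
15 -> hit
87 -> hit
85 -> fault, evict 60, frames (92 95 87 15 85)
15 -> hit
87 -> hit
15 -> hit
31 -> fault, evict 85, frames (92 95 87 15 31)
Hits: 7 of 14 references → 7/14 = 0.5000.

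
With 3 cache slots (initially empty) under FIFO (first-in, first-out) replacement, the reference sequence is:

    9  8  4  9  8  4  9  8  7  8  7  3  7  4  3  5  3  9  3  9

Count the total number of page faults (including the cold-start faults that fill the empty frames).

7

9: fault, frames (9)
8: fault, frames (9 8)
4: fault, frames (9 8 4)
9: hit
8: hit
4: hit
9: hit
8: hit
7: fault, evict 9, frames (8 4 7)
8: hit
7: hit
3: fault, evict 8, frames (4 7 3)
7: hit
4: hit
3: hit
5: fault, evict 4, frames (7 3 5)
3: hit
9: fault, evict 7, frames (3 5 9)
3: hit
9: hit
Page faults: 7.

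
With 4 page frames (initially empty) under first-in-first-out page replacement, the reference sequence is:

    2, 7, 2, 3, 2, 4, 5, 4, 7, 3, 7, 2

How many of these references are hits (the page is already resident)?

2 -> miss, frames (2)
7 -> miss, frames (2 7)
2 -> hit
3 -> miss, frames (2 7 3)
2 -> hit
4 -> miss, frames (2 7 3 4)
5 -> miss, evict 2, frames (7 3 4 5)
4 -> hit
7 -> hit
3 -> hit
7 -> hit
2 -> miss, evict 7, frames (3 4 5 2)
Hits: 6.

6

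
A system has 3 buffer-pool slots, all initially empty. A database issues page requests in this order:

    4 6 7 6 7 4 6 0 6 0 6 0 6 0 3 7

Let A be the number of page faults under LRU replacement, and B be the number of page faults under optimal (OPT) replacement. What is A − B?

1

Under LRU: F F F . . . . F . . . . . . F F → 6 faults.
Under OPT: F F F . . . . F . . . . . . F . → 5 faults.
A − B = 6 − 5 = 1.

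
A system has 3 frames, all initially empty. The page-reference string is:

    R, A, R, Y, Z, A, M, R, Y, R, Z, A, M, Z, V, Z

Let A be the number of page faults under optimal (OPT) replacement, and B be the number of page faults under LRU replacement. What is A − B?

Under OPT: F F . F F . F . F . . F F . F . → 9 faults.
Under LRU: F F . F F F F F F . F F F . F . → 12 faults.
A − B = 9 − 12 = -3.

-3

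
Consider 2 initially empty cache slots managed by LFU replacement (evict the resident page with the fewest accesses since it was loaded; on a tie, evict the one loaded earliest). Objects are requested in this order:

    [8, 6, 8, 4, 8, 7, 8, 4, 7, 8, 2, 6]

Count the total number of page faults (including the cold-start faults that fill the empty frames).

8

8 -> fault, frames {8}
6 -> fault, frames {8,6}
8 -> hit
4 -> fault, evict 6, frames {8,4}
8 -> hit
7 -> fault, evict 4, frames {8,7}
8 -> hit
4 -> fault, evict 7, frames {8,4}
7 -> fault, evict 4, frames {8,7}
8 -> hit
2 -> fault, evict 7, frames {8,2}
6 -> fault, evict 2, frames {8,6}
Page faults: 8.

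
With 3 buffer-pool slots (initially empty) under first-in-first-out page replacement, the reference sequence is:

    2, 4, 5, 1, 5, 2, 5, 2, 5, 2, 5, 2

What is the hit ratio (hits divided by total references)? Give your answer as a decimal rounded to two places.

0.58

2 -> fault, frames [2]
4 -> fault, frames [2, 4]
5 -> fault, frames [2, 4, 5]
1 -> fault, evict 2, frames [4, 5, 1]
5 -> hit
2 -> fault, evict 4, frames [5, 1, 2]
5 -> hit
2 -> hit
5 -> hit
2 -> hit
5 -> hit
2 -> hit
Hits: 7 of 12 references → 7/12 = 0.5833.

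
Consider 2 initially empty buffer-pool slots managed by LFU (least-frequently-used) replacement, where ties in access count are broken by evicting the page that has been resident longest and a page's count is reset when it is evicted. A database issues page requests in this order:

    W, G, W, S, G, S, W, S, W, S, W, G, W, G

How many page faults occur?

6

W: miss, frames {W}
G: miss, frames {W,G}
W: hit
S: miss, evict G, frames {W,S}
G: miss, evict S, frames {W,G}
S: miss, evict G, frames {W,S}
W: hit
S: hit
W: hit
S: hit
W: hit
G: miss, evict S, frames {W,G}
W: hit
G: hit
Page faults: 6.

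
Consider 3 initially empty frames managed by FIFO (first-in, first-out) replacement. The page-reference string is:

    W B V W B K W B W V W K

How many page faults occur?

W: miss, frames (W)
B: miss, frames (W B)
V: miss, frames (W B V)
W: hit
B: hit
K: miss, evict W, frames (B V K)
W: miss, evict B, frames (V K W)
B: miss, evict V, frames (K W B)
W: hit
V: miss, evict K, frames (W B V)
W: hit
K: miss, evict W, frames (B V K)
Page faults: 8.

8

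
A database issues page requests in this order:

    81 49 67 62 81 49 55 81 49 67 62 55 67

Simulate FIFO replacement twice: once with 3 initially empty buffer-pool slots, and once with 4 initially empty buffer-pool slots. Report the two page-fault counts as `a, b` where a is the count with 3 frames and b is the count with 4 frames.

3 frames: F F F F F F F . . F F . . → 9 faults.
4 frames: F F F F . . F F F F F F . → 10 faults.
10 > 9: adding a frame increased faults — Belady's anomaly.

9, 10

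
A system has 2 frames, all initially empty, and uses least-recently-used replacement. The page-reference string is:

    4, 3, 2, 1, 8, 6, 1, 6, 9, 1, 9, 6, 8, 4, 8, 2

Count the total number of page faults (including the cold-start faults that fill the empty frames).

13

4: miss, frames {4}
3: miss, frames {4,3}
2: miss, evict 4, frames {3,2}
1: miss, evict 3, frames {2,1}
8: miss, evict 2, frames {1,8}
6: miss, evict 1, frames {8,6}
1: miss, evict 8, frames {6,1}
6: hit
9: miss, evict 1, frames {6,9}
1: miss, evict 6, frames {9,1}
9: hit
6: miss, evict 1, frames {9,6}
8: miss, evict 9, frames {6,8}
4: miss, evict 6, frames {8,4}
8: hit
2: miss, evict 4, frames {8,2}
Page faults: 13.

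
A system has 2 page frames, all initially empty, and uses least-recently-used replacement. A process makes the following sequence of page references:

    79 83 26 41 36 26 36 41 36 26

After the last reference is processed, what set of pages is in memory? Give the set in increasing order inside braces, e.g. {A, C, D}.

79 → miss, frames (79)
83 → miss, frames (79 83)
26 → miss, evict 79, frames (83 26)
41 → miss, evict 83, frames (26 41)
36 → miss, evict 26, frames (41 36)
26 → miss, evict 41, frames (36 26)
36 → hit
41 → miss, evict 26, frames (36 41)
36 → hit
26 → miss, evict 41, frames (36 26)

{26, 36}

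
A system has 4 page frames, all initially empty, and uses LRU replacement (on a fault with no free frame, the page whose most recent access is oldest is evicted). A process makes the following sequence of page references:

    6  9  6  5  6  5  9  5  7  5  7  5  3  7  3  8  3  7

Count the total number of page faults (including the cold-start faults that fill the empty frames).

6: fault, frames [6]
9: fault, frames [6, 9]
6: hit
5: fault, frames [9, 6, 5]
6: hit
5: hit
9: hit
5: hit
7: fault, frames [6, 9, 5, 7]
5: hit
7: hit
5: hit
3: fault, evict 6, frames [9, 7, 5, 3]
7: hit
3: hit
8: fault, evict 9, frames [5, 7, 3, 8]
3: hit
7: hit
Page faults: 6.

6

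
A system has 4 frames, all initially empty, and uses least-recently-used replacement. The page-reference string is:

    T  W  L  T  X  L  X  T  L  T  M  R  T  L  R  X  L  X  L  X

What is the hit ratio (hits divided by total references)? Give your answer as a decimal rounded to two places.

T -> miss, frames [T]
W -> miss, frames [T, W]
L -> miss, frames [T, W, L]
T -> hit
X -> miss, frames [W, L, T, X]
L -> hit
X -> hit
T -> hit
L -> hit
T -> hit
M -> miss, evict W, frames [X, L, T, M]
R -> miss, evict X, frames [L, T, M, R]
T -> hit
L -> hit
R -> hit
X -> miss, evict M, frames [T, L, R, X]
L -> hit
X -> hit
L -> hit
X -> hit
Hits: 13 of 20 references → 13/20 = 0.6500.

0.65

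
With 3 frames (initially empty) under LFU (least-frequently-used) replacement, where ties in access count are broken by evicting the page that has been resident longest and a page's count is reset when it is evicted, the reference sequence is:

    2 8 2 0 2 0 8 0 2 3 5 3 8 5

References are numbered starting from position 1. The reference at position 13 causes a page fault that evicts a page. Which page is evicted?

pos 1: 2 -> fault, frames [2]
pos 2: 8 -> fault, frames [2, 8]
pos 3: 2 -> hit
pos 4: 0 -> fault, frames [2, 8, 0]
pos 5: 2 -> hit
pos 6: 0 -> hit
pos 7: 8 -> hit
pos 8: 0 -> hit
pos 9: 2 -> hit
pos 10: 3 -> fault, evict 8, frames [2, 0, 3]
pos 11: 5 -> fault, evict 3, frames [2, 0, 5]
pos 12: 3 -> fault, evict 5, frames [2, 0, 3]
pos 13: 8 -> fault, evict 3, frames [2, 0, 8]
At position 13, page 3 is evicted.

3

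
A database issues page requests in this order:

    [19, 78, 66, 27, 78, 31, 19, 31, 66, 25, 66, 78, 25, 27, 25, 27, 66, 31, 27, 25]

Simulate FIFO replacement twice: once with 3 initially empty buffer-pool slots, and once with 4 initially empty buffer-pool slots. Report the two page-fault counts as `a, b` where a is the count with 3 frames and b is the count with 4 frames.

13, 12

3 frames: F F F F . F F . F F . F . F . . F F . F → 13 faults.
4 frames: F F F F . F F . . F F F . F . . . F . F → 12 faults.
12 < 13: adding a frame reduced faults, as is typical.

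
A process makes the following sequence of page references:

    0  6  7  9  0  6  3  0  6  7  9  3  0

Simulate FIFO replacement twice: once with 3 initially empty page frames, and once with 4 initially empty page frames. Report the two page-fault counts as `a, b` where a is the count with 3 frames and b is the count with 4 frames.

3 frames: F F F F F F F . . F F . F → 10 faults.
4 frames: F F F F . . F F F F F F F → 11 faults.
11 > 10: adding a frame increased faults — Belady's anomaly.

10, 11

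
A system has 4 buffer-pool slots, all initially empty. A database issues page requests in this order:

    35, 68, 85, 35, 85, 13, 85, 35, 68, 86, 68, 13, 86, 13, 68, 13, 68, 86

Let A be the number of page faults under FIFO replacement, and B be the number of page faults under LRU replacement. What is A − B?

Under FIFO: F F F . . F . . . F . . . . . . . . → 5 faults.
Under LRU: F F F . . F . . . F . F . . . . . . → 6 faults.
A − B = 5 − 6 = -1.

-1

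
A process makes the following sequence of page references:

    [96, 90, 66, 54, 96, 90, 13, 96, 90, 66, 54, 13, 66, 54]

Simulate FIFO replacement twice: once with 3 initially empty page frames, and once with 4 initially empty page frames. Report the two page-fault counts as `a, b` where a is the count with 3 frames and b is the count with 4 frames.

3 frames: F F F F F F F . . F F . . . → 9 faults.
4 frames: F F F F . . F F F F F F . . → 10 faults.
10 > 9: adding a frame increased faults — Belady's anomaly.

9, 10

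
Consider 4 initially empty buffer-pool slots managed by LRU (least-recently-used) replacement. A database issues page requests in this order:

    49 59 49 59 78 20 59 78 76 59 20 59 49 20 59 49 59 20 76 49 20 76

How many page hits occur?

49: miss, frames (49)
59: miss, frames (49 59)
49: hit
59: hit
78: miss, frames (49 59 78)
20: miss, frames (49 59 78 20)
59: hit
78: hit
76: miss, evict 49, frames (20 59 78 76)
59: hit
20: hit
59: hit
49: miss, evict 78, frames (76 20 59 49)
20: hit
59: hit
49: hit
59: hit
20: hit
76: hit
49: hit
20: hit
76: hit
Hits: 16.

16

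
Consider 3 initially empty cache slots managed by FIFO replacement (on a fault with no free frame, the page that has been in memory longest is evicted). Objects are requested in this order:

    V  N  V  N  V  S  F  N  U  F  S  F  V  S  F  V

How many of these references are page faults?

8

V -> miss, frames {V}
N -> miss, frames {V,N}
V -> hit
N -> hit
V -> hit
S -> miss, frames {V,N,S}
F -> miss, evict V, frames {N,S,F}
N -> hit
U -> miss, evict N, frames {S,F,U}
F -> hit
S -> hit
F -> hit
V -> miss, evict S, frames {F,U,V}
S -> miss, evict F, frames {U,V,S}
F -> miss, evict U, frames {V,S,F}
V -> hit
Page faults: 8.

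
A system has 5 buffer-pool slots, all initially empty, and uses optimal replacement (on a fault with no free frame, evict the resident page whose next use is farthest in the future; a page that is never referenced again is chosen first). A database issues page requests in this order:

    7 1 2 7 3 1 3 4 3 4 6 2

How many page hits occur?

7: miss, frames (7)
1: miss, frames (7 1)
2: miss, frames (7 1 2)
7: hit
3: miss, frames (7 1 2 3)
1: hit
3: hit
4: miss, frames (7 1 2 3 4)
3: hit
4: hit
6: miss, evict 4, frames (7 1 2 3 6)
2: hit
Hits: 6.

6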